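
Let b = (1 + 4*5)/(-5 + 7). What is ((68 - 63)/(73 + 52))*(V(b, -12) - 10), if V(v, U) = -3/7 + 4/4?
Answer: -66/175 ≈ -0.37714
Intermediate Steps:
b = 21/2 (b = (1 + 20)/2 = 21*(1/2) = 21/2 ≈ 10.500)
V(v, U) = 4/7 (V(v, U) = -3*1/7 + 4*(1/4) = -3/7 + 1 = 4/7)
((68 - 63)/(73 + 52))*(V(b, -12) - 10) = ((68 - 63)/(73 + 52))*(4/7 - 10) = (5/125)*(-66/7) = (5*(1/125))*(-66/7) = (1/25)*(-66/7) = -66/175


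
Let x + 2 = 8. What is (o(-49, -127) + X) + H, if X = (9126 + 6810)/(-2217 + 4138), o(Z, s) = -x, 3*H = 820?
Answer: 1588450/5763 ≈ 275.63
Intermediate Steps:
x = 6 (x = -2 + 8 = 6)
H = 820/3 (H = (⅓)*820 = 820/3 ≈ 273.33)
o(Z, s) = -6 (o(Z, s) = -1*6 = -6)
X = 15936/1921 ≈ 8.2957
(o(-49, -127) + X) + H = (-6 + 15936/1921) + 820/3 = 4410/1921 + 820/3 = 1588450/5763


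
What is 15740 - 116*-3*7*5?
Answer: 27920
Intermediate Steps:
15740 - 116*-3*7*5 = 15740 - 116*(-21*5) = 15740 - 116*(-105) = 15740 - 1*(-12180) = 15740 + 12180 = 27920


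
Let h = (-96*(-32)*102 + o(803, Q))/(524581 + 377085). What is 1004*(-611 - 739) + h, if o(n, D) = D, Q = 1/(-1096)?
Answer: -1339441090229377/988225936 ≈ -1.3554e+6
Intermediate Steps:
Q = -1/1096 ≈ -0.00091241
h = 343425023/988225936 (h = (-96*(-32)*102 - 1/1096)/(524581 + 377085) = (3072*102 - 1/1096)/901666 = (313344 - 1/1096)*(1/901666) = (343425023/1096)*(1/901666) = 343425023/988225936 ≈ 0.34752)
1004*(-611 - 739) + h = 1004*(-611 - 739) + 343425023/988225936 = 1004*(-1350) + 343425023/988225936 = -1355400 + 343425023/988225936 = -1339441090229377/988225936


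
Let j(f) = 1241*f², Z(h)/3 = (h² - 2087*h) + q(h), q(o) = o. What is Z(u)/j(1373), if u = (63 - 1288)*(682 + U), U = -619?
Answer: 18350903025/2339445089 ≈ 7.8441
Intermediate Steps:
u = -77175 (u = (63 - 1288)*(682 - 619) = -1225*63 = -77175)
Z(h) = -6258*h + 3*h² (Z(h) = 3*((h² - 2087*h) + h) = 3*(h² - 2086*h) = -6258*h + 3*h²)
Z(u)/j(1373) = (3*(-77175)*(-2086 - 77175))/((1241*1373²)) = (3*(-77175)*(-79261))/((1241*1885129)) = 18350903025/2339445089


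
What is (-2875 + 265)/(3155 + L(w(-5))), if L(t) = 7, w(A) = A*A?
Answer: -435/527 ≈ -0.82543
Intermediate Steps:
w(A) = A²
(-2875 + 265)/(3155 + L(w(-5))) = (-2875 + 265)/(3155 + 7) = -2610/3162 = -2610*1/3162 = -435/527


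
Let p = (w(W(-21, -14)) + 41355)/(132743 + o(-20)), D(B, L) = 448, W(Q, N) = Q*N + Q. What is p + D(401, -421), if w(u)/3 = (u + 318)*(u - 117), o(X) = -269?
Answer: 19888765/44158 ≈ 450.40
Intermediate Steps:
W(Q, N) = Q + N*Q (W(Q, N) = N*Q + Q = Q + N*Q)
w(u) = 3*(-117 + u)*(318 + u) (w(u) = 3*((u + 318)*(u - 117)) = 3*((318 + u)*(-117 + u)) = 3*((-117 + u)*(318 + u)) = 3*(-117 + u)*(318 + u))
p = 105981/44158 (p = ((-111618 + 3*(-21*(1 - 14))² + 603*(-21*(1 - 14))) + 41355)/(132743 - 269) = ((-111618 + 3*(-21*(-13))² + 603*(-21*(-13))) + 41355)/132474 = ((-111618 + 3*273² + 603*273) + 41355)*(1/132474) = ((-111618 + 3*74529 + 164619) + 41355)*(1/132474) = ((-111618 + 223587 + 164619) + 41355)*(1/132474) = (276588 + 41355)*(1/132474) = 317943*(1/132474) = 105981/44158 ≈ 2.4000)
p + D(401, -421) = 105981/44158 + 448 = 19888765/44158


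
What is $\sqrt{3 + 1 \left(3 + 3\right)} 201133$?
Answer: $603399$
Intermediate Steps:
$\sqrt{3 + 1 \left(3 + 3\right)} 201133 = \sqrt{3 + 1 \cdot 6} \cdot 201133 = \sqrt{3 + 6} \cdot 201133 = \sqrt{9} \cdot 201133 = 3 \cdot 201133 = 603399$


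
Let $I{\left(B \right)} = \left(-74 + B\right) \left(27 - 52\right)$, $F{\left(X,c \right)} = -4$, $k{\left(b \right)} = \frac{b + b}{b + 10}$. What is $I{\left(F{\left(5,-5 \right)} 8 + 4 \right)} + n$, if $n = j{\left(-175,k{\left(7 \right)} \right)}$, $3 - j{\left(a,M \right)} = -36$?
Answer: $2589$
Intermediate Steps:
$k{\left(b \right)} = \frac{2 b}{10 + b}$
$j{\left(a,M \right)} = 39$ ($j{\left(a,M \right)} = 3 - -36 = 3 + 36 = 39$)
$n = 39$
$I{\left(B \right)} = 1850 - 25 B$ ($I{\left(B \right)} = \left(-74 + B\right) \left(-25\right) = 1850 - 25 B$)
$I{\left(F{\left(5,-5 \right)} 8 + 4 \right)} + n = \left(1850 - 25 \left(\left(-4\right) 8 + 4\right)\right) + 39 = \left(1850 - 25 \left(-32 + 4\right)\right) + 39 = \left(1850 - -700\right) + 39 = \left(1850 + 700\right) + 39 = 2550 + 39 = 2589$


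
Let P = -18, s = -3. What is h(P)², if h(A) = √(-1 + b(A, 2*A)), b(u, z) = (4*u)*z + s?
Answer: 2588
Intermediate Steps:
b(u, z) = -3 + 4*u*z (b(u, z) = (4*u)*z - 3 = 4*u*z - 3 = -3 + 4*u*z)
h(A) = √(-4 + 8*A²) (h(A) = √(-1 + (-3 + 4*A*(2*A))) = √(-1 + (-3 + 8*A²)) = √(-4 + 8*A²))
h(P)² = (2*√(-1 + 2*(-18)²))² = (2*√(-1 + 2*324))² = (2*√(-1 + 648))² = (2*√647)² = 2588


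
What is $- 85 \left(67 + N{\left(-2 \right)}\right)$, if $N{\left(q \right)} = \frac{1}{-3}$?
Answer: $- \frac{17000}{3} \approx -5666.7$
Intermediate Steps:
$N{\left(q \right)} = - \frac{1}{3}$
$- 85 \left(67 + N{\left(-2 \right)}\right) = - 85 \left(67 - \frac{1}{3}\right) = \left(-85\right) \frac{200}{3} = - \frac{17000}{3}$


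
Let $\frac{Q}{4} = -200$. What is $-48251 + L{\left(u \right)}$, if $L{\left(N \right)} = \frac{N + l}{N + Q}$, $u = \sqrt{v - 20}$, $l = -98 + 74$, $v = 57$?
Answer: $- \frac{30878835550}{639963} - \frac{776 \sqrt{37}}{639963} \approx -48251.0$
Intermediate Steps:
$Q = -800$ ($Q = 4 \left(-200\right) = -800$)
$l = -24$
$u = \sqrt{37}$ ($u = \sqrt{57 - 20} = \sqrt{37} \approx 6.0828$)
$L{\left(N \right)} = \frac{-24 + N}{-800 + N}$ ($L{\left(N \right)} = \frac{N - 24}{N - 800} = \frac{-24 + N}{-800 + N}$)
$-48251 + L{\left(u \right)} = -48251 + \frac{-24 + \sqrt{37}}{-800 + \sqrt{37}}$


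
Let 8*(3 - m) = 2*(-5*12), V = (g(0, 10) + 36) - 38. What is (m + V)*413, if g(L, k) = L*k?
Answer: 6608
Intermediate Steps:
V = -2 (V = (0*10 + 36) - 38 = (0 + 36) - 38 = 36 - 38 = -2)
m = 18 (m = 3 - (-5*12)/4 = 3 - (-60)/4 = 3 - 1/8*(-120) = 3 + 15 = 18)
(m + V)*413 = (18 - 2)*413 = 16*413 = 6608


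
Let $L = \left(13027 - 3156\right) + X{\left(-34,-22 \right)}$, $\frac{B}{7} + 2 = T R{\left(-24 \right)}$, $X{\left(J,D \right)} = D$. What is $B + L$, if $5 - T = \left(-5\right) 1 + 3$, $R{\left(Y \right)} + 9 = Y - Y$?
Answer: $9394$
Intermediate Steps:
$R{\left(Y \right)} = -9$ ($R{\left(Y \right)} = -9 + \left(Y - Y\right) = -9 + 0 = -9$)
$T = 7$ ($T = 5 - \left(\left(-5\right) 1 + 3\right) = 5 - \left(-5 + 3\right) = 5 - -2 = 5 + 2 = 7$)
$B = -455$ ($B = -14 + 7 \cdot 7 \left(-9\right) = -14 + 7 \left(-63\right) = -14 - 441 = -455$)
$L = 9849$ ($L = \left(13027 - 3156\right) - 22 = 9871 - 22 = 9849$)
$B + L = -455 + 9849 = 9394$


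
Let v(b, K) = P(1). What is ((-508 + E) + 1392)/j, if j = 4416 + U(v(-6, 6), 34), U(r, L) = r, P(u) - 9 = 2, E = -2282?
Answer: -6/19 ≈ -0.31579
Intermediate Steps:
P(u) = 11 (P(u) = 9 + 2 = 11)
v(b, K) = 11
j = 4427 (j = 4416 + 11 = 4427)
((-508 + E) + 1392)/j = ((-508 - 2282) + 1392)/4427 = (-2790 + 1392)*(1/4427) = -1398*1/4427 = -6/19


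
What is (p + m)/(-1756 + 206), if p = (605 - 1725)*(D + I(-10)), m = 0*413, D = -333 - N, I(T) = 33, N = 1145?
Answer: -32368/31 ≈ -1044.1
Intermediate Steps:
D = -1478 (D = -333 - 1*1145 = -333 - 1145 = -1478)
m = 0
p = 1618400 (p = (605 - 1725)*(-1478 + 33) = -1120*(-1445) = 1618400)
(p + m)/(-1756 + 206) = (1618400 + 0)/(-1756 + 206) = 1618400/(-1550) = 1618400*(-1/1550) = -32368/31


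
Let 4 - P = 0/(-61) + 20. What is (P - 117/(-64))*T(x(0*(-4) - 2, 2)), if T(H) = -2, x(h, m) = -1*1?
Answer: 907/32 ≈ 28.344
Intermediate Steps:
x(h, m) = -1
P = -16 (P = 4 - (0/(-61) + 20) = 4 - (0*(-1/61) + 20) = 4 - (0 + 20) = 4 - 1*20 = 4 - 20 = -16)
(P - 117/(-64))*T(x(0*(-4) - 2, 2)) = (-16 - 117/(-64))*(-2) = (-16 - 117*(-1/64))*(-2) = (-16 + 117/64)*(-2) = -907/64*(-2) = 907/32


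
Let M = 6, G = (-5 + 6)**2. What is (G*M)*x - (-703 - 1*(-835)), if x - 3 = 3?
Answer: -96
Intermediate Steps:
x = 6 (x = 3 + 3 = 6)
G = 1 (G = 1**2 = 1)
(G*M)*x - (-703 - 1*(-835)) = (1*6)*6 - (-703 - 1*(-835)) = 6*6 - (-703 + 835) = 36 - 1*132 = 36 - 132 = -96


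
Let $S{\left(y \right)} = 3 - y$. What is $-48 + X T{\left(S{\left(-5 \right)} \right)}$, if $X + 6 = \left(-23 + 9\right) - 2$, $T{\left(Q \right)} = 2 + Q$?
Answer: $-268$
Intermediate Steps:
$X = -22$ ($X = -6 + \left(\left(-23 + 9\right) - 2\right) = -6 - 16 = -22$)
$-48 + X T{\left(S{\left(-5 \right)} \right)} = -48 - 22 \left(2 + \left(3 - -5\right)\right) = -48 - 22 \left(2 + \left(3 + 5\right)\right) = -48 - 22 \left(2 + 8\right) = -48 - 220 = -268$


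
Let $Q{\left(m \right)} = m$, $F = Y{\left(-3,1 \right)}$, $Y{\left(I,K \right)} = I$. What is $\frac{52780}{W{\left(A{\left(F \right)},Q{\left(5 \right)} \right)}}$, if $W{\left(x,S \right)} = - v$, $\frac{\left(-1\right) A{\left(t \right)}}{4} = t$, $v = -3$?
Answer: $\frac{52780}{3} \approx 17593.0$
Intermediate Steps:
$F = -3$
$A{\left(t \right)} = - 4 t$
$W{\left(x,S \right)} = 3$ ($W{\left(x,S \right)} = \left(-1\right) \left(-3\right) = 3$)
$\frac{52780}{W{\left(A{\left(F \right)},Q{\left(5 \right)} \right)}} = \frac{52780}{3}$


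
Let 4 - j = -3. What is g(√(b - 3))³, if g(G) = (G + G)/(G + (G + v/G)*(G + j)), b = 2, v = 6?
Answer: -294032/1647212741 + 137720*I/1647212741 ≈ -0.0001785 + 8.3608e-5*I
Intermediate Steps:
j = 7 (j = 4 - 1*(-3) = 4 + 3 = 7)
g(G) = 2*G/(G + (7 + G)*(G + 6/G)) (g(G) = (G + G)/(G + (G + 6/G)*(G + 7)) = (2*G)/(G + (G + 6/G)*(7 + G)) = (2*G)/(G + (7 + G)*(G + 6/G)) = 2*G/(G + (7 + G)*(G + 6/G)))
g(√(b - 3))³ = (2*(√(2 - 3))²/(42 + (√(2 - 3))³ + 6*√(2 - 3) + 8*(√(2 - 3))²))³ = (2*(√(-1))²/(42 + (√(-1))³ + 6*√(-1) + 8*(√(-1))²))³ = (2*I²/(42 + I³ + 6*I + 8*I²))³ = (2*(-1)/(42 - I + 6*I + 8*(-1)))³ = (2*(-1)/(42 - I + 6*I - 8))³ = (2*(-1)/(34 + 5*I))³ = (2*(-1)*((34 - 5*I)/1181))³ = (-68/1181 + 10*I/1181)³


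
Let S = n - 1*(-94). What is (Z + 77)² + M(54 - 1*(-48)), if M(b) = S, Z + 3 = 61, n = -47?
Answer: 18272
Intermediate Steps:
Z = 58 (Z = -3 + 61 = 58)
S = 47 (S = -47 - 1*(-94) = -47 + 94 = 47)
M(b) = 47
(Z + 77)² + M(54 - 1*(-48)) = (58 + 77)² + 47 = 135² + 47 = 18225 + 47 = 18272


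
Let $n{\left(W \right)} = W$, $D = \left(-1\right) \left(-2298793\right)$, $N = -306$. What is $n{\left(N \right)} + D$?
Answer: $2298487$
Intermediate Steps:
$D = 2298793$
$n{\left(N \right)} + D = -306 + 2298793 = 2298487$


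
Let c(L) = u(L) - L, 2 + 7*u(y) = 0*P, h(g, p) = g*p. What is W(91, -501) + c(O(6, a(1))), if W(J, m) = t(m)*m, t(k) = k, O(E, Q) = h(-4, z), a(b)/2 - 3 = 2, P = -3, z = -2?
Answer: 1756949/7 ≈ 2.5099e+5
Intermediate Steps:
a(b) = 10 (a(b) = 6 + 2*2 = 6 + 4 = 10)
O(E, Q) = 8 (O(E, Q) = -4*(-2) = 8)
u(y) = -2/7 (u(y) = -2/7 + (0*(-3))/7 = -2/7 + (1/7)*0 = -2/7 + 0 = -2/7)
W(J, m) = m**2 (W(J, m) = m*m = m**2)
c(L) = -2/7 - L
W(91, -501) + c(O(6, a(1))) = (-501)**2 + (-2/7 - 1*8) = 251001 + (-2/7 - 8) = 251001 - 58/7 = 1756949/7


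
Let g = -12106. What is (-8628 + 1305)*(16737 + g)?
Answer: -33912813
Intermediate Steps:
(-8628 + 1305)*(16737 + g) = (-8628 + 1305)*(16737 - 12106) = -7323*4631 = -33912813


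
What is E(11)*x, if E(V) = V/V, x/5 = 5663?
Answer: 28315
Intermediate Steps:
x = 28315 (x = 5*5663 = 28315)
E(V) = 1
E(11)*x = 1*28315 = 28315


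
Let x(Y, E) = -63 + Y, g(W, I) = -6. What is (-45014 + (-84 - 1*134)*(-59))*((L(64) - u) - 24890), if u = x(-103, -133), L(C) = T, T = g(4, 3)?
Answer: 795118960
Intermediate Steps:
T = -6
L(C) = -6
u = -166 (u = -63 - 103 = -166)
(-45014 + (-84 - 1*134)*(-59))*((L(64) - u) - 24890) = (-45014 + (-84 - 1*134)*(-59))*((-6 - 1*(-166)) - 24890) = (-45014 + (-84 - 134)*(-59))*((-6 + 166) - 24890) = (-45014 - 218*(-59))*(160 - 24890) = (-45014 + 12862)*(-24730) = -32152*(-24730) = 795118960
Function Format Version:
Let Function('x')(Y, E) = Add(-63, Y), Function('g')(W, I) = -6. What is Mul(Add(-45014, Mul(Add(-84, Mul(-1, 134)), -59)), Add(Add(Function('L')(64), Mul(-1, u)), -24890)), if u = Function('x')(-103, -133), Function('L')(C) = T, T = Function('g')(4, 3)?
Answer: 795118960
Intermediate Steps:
T = -6
Function('L')(C) = -6
u = -166 (u = Add(-63, -103) = -166)
Mul(Add(-45014, Mul(Add(-84, Mul(-1, 134)), -59)), Add(Add(Function('L')(64), Mul(-1, u)), -24890)) = Mul(Add(-45014, Mul(Add(-84, Mul(-1, 134)), -59)), Add(Add(-6, Mul(-1, -166)), -24890)) = Mul(Add(-45014, Mul(Add(-84, -134), -59)), Add(Add(-6, 166), -24890)) = Mul(Add(-45014, Mul(-218, -59)), Add(160, -24890)) = Mul(Add(-45014, 12862), -24730) = Mul(-32152, -24730) = 795118960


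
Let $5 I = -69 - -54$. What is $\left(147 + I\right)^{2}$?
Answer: $20736$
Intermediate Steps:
$I = -3$ ($I = \frac{-69 - -54}{5} = \frac{-69 + 54}{5} = \frac{1}{5} \left(-15\right) = -3$)
$\left(147 + I\right)^{2} = \left(147 - 3\right)^{2} = 144^{2} = 20736$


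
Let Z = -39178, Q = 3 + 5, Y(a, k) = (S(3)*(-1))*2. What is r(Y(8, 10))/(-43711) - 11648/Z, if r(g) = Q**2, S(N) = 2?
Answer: 253319168/856254779 ≈ 0.29585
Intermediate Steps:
Y(a, k) = -4 (Y(a, k) = (2*(-1))*2 = -2*2 = -4)
Q = 8
r(g) = 64 (r(g) = 8**2 = 64)
r(Y(8, 10))/(-43711) - 11648/Z = 64/(-43711) - 11648/(-39178) = 64*(-1/43711) - 11648*(-1/39178) = -64/43711 + 5824/19589 = 253319168/856254779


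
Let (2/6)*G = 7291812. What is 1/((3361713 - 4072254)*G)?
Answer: -1/15543394170876 ≈ -6.4336e-14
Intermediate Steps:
G = 21875436 (G = 3*7291812 = 21875436)
1/((3361713 - 4072254)*G) = 1/((3361713 - 4072254)*21875436) = (1/21875436)/(-710541) = -1/710541*1/21875436 = -1/15543394170876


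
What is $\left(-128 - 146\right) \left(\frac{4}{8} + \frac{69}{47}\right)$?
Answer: $- \frac{25345}{47} \approx -539.25$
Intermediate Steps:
$\left(-128 - 146\right) \left(\frac{4}{8} + \frac{69}{47}\right) = \left(-128 - 146\right) \left(4 \cdot \frac{1}{8} + 69 \cdot \frac{1}{47}\right) = - 274 \left(\frac{1}{2} + \frac{69}{47}\right) = \left(-274\right) \frac{185}{94} = - \frac{25345}{47}$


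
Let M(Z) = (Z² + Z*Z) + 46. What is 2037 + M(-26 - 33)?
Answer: 9045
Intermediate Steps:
M(Z) = 46 + 2*Z² (M(Z) = (Z² + Z²) + 46 = 2*Z² + 46 = 46 + 2*Z²)
2037 + M(-26 - 33) = 2037 + (46 + 2*(-26 - 33)²) = 2037 + (46 + 2*(-59)²) = 2037 + (46 + 2*3481) = 2037 + (46 + 6962) = 2037 + 7008 = 9045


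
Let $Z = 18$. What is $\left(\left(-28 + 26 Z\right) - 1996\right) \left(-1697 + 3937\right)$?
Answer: $-3485440$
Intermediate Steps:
$\left(\left(-28 + 26 Z\right) - 1996\right) \left(-1697 + 3937\right) = \left(\left(-28 + 26 \cdot 18\right) - 1996\right) \left(-1697 + 3937\right) = \left(\left(-28 + 468\right) - 1996\right) 2240 = \left(440 - 1996\right) 2240 = \left(-1556\right) 2240 = -3485440$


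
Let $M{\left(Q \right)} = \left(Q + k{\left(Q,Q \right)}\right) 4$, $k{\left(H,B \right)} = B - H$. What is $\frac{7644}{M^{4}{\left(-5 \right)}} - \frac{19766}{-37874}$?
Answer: $\frac{431508607}{757480000} \approx 0.56966$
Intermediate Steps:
$M{\left(Q \right)} = 4 Q$ ($M{\left(Q \right)} = \left(Q + \left(Q - Q\right)\right) 4 = \left(Q + 0\right) 4 = Q 4 = 4 Q$)
$\frac{7644}{M^{4}{\left(-5 \right)}} - \frac{19766}{-37874} = \frac{7644}{\left(4 \left(-5\right)\right)^{4}} - \frac{19766}{-37874} = \frac{7644}{\left(-20\right)^{4}} - - \frac{9883}{18937} = \frac{7644}{160000} + \frac{9883}{18937} = 7644 \cdot \frac{1}{160000} + \frac{9883}{18937} = \frac{1911}{40000} + \frac{9883}{18937} = \frac{431508607}{757480000}$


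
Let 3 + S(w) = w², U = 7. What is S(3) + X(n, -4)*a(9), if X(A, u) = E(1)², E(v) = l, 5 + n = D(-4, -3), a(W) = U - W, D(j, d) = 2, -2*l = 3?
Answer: 3/2 ≈ 1.5000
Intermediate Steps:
l = -3/2 (l = -½*3 = -3/2 ≈ -1.5000)
a(W) = 7 - W
n = -3 (n = -5 + 2 = -3)
E(v) = -3/2
X(A, u) = 9/4 (X(A, u) = (-3/2)² = 9/4)
S(w) = -3 + w²
S(3) + X(n, -4)*a(9) = (-3 + 3²) + 9*(7 - 1*9)/4 = (-3 + 9) + 9*(7 - 9)/4 = 6 + (9/4)*(-2) = 6 - 9/2 = 3/2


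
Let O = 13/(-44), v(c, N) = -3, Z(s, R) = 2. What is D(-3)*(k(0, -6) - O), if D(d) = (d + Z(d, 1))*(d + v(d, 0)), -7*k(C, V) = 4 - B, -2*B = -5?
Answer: 75/154 ≈ 0.48701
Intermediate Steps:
B = 5/2 (B = -½*(-5) = 5/2 ≈ 2.5000)
k(C, V) = -3/14 (k(C, V) = -(4 - 1*5/2)/7 = -(4 - 5/2)/7 = -⅐*3/2 = -3/14)
O = -13/44 (O = 13*(-1/44) = -13/44 ≈ -0.29545)
D(d) = (-3 + d)*(2 + d) (D(d) = (d + 2)*(d - 3) = (2 + d)*(-3 + d) = (-3 + d)*(2 + d))
D(-3)*(k(0, -6) - O) = (-6 + (-3)² - 1*(-3))*(-3/14 - 1*(-13/44)) = (-6 + 9 + 3)*(-3/14 + 13/44) = 6*(25/308) = 75/154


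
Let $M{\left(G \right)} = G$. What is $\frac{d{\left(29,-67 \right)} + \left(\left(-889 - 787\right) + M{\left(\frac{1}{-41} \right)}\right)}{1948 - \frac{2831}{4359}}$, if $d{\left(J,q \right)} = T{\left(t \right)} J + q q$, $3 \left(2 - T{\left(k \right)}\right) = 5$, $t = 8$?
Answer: $\frac{504459805}{348028541} \approx 1.4495$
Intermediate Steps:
$T{\left(k \right)} = \frac{1}{3}$ ($T{\left(k \right)} = 2 - \frac{5}{3} = \frac{1}{3}$)
$d{\left(J,q \right)} = q^{2} + \frac{J}{3}$ ($d{\left(J,q \right)} = \frac{J}{3} + q q = \frac{J}{3} + q^{2} = q^{2} + \frac{J}{3}$)
$\frac{d{\left(29,-67 \right)} + \left(\left(-889 - 787\right) + M{\left(\frac{1}{-41} \right)}\right)}{1948 - \frac{2831}{4359}} = \frac{\left(\left(-67\right)^{2} + \frac{1}{3} \cdot 29\right) + \left(\left(-889 - 787\right) + \frac{1}{-41}\right)}{1948 - \frac{2831}{4359}} = \frac{\left(4489 + \frac{29}{3}\right) - \frac{68717}{41}}{1948 - \frac{2831}{4359}} = \frac{\frac{13496}{3} - \frac{68717}{41}}{1948 - \frac{2831}{4359}} = \frac{347185}{123 \cdot \frac{8488501}{4359}} = \frac{347185}{123} \cdot \frac{4359}{8488501} = \frac{504459805}{348028541}$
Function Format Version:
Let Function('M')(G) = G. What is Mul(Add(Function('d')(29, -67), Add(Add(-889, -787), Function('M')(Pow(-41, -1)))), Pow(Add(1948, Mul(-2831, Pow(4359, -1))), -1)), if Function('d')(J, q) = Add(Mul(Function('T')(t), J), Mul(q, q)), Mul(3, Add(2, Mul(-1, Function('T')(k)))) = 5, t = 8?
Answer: Rational(504459805, 348028541) ≈ 1.4495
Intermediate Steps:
Function('T')(k) = Rational(1, 3) (Function('T')(k) = Add(2, Mul(Rational(-1, 3), 5)) = Add(2, Rational(-5, 3)) = Rational(1, 3))
Function('d')(J, q) = Add(Pow(q, 2), Mul(Rational(1, 3), J)) (Function('d')(J, q) = Add(Mul(Rational(1, 3), J), Mul(q, q)) = Add(Mul(Rational(1, 3), J), Pow(q, 2)) = Add(Pow(q, 2), Mul(Rational(1, 3), J)))
Mul(Add(Function('d')(29, -67), Add(Add(-889, -787), Function('M')(Pow(-41, -1)))), Pow(Add(1948, Mul(-2831, Pow(4359, -1))), -1)) = Mul(Add(Add(Pow(-67, 2), Mul(Rational(1, 3), 29)), Add(Add(-889, -787), Pow(-41, -1))), Pow(Add(1948, Mul(-2831, Pow(4359, -1))), -1)) = Mul(Add(Add(4489, Rational(29, 3)), Add(-1676, Rational(-1, 41))), Pow(Add(1948, Mul(-2831, Rational(1, 4359))), -1)) = Mul(Add(Rational(13496, 3), Rational(-68717, 41)), Pow(Add(1948, Rational(-2831, 4359)), -1)) = Mul(Rational(347185, 123), Pow(Rational(8488501, 4359), -1)) = Mul(Rational(347185, 123), Rational(4359, 8488501)) = Rational(504459805, 348028541)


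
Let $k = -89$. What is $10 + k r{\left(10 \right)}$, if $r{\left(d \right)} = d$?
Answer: $-880$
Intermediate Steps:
$10 + k r{\left(10 \right)} = 10 - 890 = -880$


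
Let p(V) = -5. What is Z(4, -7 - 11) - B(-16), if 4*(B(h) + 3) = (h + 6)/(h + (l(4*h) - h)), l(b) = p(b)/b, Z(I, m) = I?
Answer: 39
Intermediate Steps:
l(b) = -5/b
B(h) = -3 - h*(6 + h)/5 (B(h) = -3 + ((h + 6)/(h + (-5*1/(4*h) - h)))/4 = -3 + ((6 + h)/(h + (-5/(4*h) - h)))/4 = -3 + ((6 + h)/(h + (-h - 5/(4*h))))/4 = -3 + ((6 + h)/((-5/(4*h))))/4 = -3 + ((6 + h)*(-4*h/5))/4 = -3 + (-4*h*(6 + h)/5)/4 = -3 - h*(6 + h)/5)
Z(4, -7 - 11) - B(-16) = 4 - (-3 - ⅕*(-16)*(6 - 16)) = 4 - (-3 - ⅕*(-16)*(-10)) = 4 - (-3 - 32) = 4 - 1*(-35) = 4 + 35 = 39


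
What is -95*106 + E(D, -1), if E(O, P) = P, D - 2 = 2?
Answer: -10071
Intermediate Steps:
D = 4 (D = 2 + 2 = 4)
-95*106 + E(D, -1) = -95*106 - 1 = -10070 - 1 = -10071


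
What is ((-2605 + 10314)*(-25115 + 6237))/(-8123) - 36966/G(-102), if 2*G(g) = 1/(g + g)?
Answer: 122657656246/8123 ≈ 1.5100e+7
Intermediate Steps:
G(g) = 1/(4*g) (G(g) = 1/(2*(g + g)) = 1/(2*((2*g))) = (1/(2*g))/2 = 1/(4*g))
((-2605 + 10314)*(-25115 + 6237))/(-8123) - 36966/G(-102) = ((-2605 + 10314)*(-25115 + 6237))/(-8123) - 36966/((¼)/(-102)) = (7709*(-18878))*(-1/8123) - 36966/((¼)*(-1/102)) = -145530502*(-1/8123) - 36966/(-1/408) = 145530502/8123 - 36966*(-408) = 145530502/8123 + 15082128 = 122657656246/8123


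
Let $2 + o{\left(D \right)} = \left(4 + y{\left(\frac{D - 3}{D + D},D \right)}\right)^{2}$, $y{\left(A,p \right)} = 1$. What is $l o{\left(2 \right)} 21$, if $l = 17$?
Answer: $8211$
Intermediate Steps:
$o{\left(D \right)} = 23$ ($o{\left(D \right)} = -2 + \left(4 + 1\right)^{2} = -2 + 5^{2} = -2 + 25 = 23$)
$l o{\left(2 \right)} 21 = 17 \cdot 23 \cdot 21 = 391 \cdot 21 = 8211$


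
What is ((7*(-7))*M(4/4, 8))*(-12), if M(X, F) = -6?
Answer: -3528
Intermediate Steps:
((7*(-7))*M(4/4, 8))*(-12) = ((7*(-7))*(-6))*(-12) = -49*(-6)*(-12) = 294*(-12) = -3528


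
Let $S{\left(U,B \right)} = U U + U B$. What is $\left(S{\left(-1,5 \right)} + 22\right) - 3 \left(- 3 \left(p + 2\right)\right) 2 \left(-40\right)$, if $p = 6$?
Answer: $-103680$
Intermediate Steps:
$S{\left(U,B \right)} = U^{2} + B U$
$\left(S{\left(-1,5 \right)} + 22\right) - 3 \left(- 3 \left(p + 2\right)\right) 2 \left(-40\right) = \left(- (5 - 1) + 22\right) - 3 \left(- 3 \left(6 + 2\right)\right) 2 \left(-40\right) = \left(\left(-1\right) 4 + 22\right) - 3 \left(\left(-3\right) 8\right) 2 \left(-40\right) = \left(-4 + 22\right) \left(-3\right) \left(-24\right) 2 \left(-40\right) = 18 \cdot 72 \cdot 2 \left(-40\right) = 18 \cdot 144 \left(-40\right) = 2592 \left(-40\right) = -103680$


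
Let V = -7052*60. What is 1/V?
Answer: -1/423120 ≈ -2.3634e-6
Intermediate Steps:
V = -423120
1/V = 1/(-423120) = -1/423120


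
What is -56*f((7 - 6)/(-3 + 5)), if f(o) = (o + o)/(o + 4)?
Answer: -112/9 ≈ -12.444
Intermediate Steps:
f(o) = 2*o/(4 + o) (f(o) = (2*o)/(4 + o) = 2*o/(4 + o))
-56*f((7 - 6)/(-3 + 5)) = -112*(7 - 6)/(-3 + 5)/(4 + (7 - 6)/(-3 + 5)) = -112*1/2/(4 + 1/2) = -112*1*(1/2)/(4 + 1*(1/2)) = -112/(2*(4 + 1/2)) = -112/(2*9/2) = -112*2/(2*9) = -56*2/9 = -112/9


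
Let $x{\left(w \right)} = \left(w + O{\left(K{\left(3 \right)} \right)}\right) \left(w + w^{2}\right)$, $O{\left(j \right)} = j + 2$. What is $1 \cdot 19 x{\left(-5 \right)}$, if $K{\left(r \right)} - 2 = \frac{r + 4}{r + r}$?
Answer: $\frac{190}{3} \approx 63.333$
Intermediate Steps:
$K{\left(r \right)} = 2 + \frac{4 + r}{2 r}$ ($K{\left(r \right)} = 2 + \frac{r + 4}{r + r} = 2 + \frac{4 + r}{2 r}$)
$O{\left(j \right)} = 2 + j$
$x{\left(w \right)} = \left(\frac{31}{6} + w\right) \left(w + w^{2}\right)$ ($x{\left(w \right)} = \left(w + \left(2 + \left(\frac{5}{2} + \frac{2}{3}\right)\right)\right) \left(w + w^{2}\right) = \left(w + \left(2 + \frac{19}{6}\right)\right) \left(w + w^{2}\right) = \left(w + \frac{31}{6}\right) \left(w + w^{2}\right) = \left(\frac{31}{6} + w\right) \left(w + w^{2}\right)$)
$1 \cdot 19 x{\left(-5 \right)} = 1 \cdot 19 \cdot \frac{1}{6} \left(-5\right) \left(31 + 6 \left(-5\right)^{2} + 37 \left(-5\right)\right) = 19 \cdot \frac{1}{6} \left(-5\right) \left(31 + 6 \cdot 25 - 185\right) = 19 \cdot \frac{1}{6} \left(-5\right) \left(31 + 150 - 185\right) = 19 \cdot \frac{1}{6} \left(-5\right) \left(-4\right) = 19 \cdot \frac{10}{3} = \frac{190}{3}$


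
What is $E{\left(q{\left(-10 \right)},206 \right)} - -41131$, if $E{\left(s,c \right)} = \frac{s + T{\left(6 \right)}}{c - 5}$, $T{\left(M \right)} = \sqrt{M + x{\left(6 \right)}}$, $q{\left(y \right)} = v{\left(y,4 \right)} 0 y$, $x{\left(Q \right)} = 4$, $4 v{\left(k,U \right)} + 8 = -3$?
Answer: $41131 + \frac{\sqrt{10}}{201} \approx 41131.0$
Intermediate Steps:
$v{\left(k,U \right)} = - \frac{11}{4}$ ($v{\left(k,U \right)} = -2 + \frac{1}{4} \left(-3\right) = -2 - \frac{3}{4} = - \frac{11}{4}$)
$q{\left(y \right)} = 0$ ($q{\left(y \right)} = \left(- \frac{11}{4}\right) 0 y = 0 y = 0$)
$T{\left(M \right)} = \sqrt{4 + M}$ ($T{\left(M \right)} = \sqrt{M + 4} = \sqrt{4 + M}$)
$E{\left(s,c \right)} = \frac{s + \sqrt{10}}{-5 + c}$ ($E{\left(s,c \right)} = \frac{s + \sqrt{4 + 6}}{c - 5} = \frac{s + \sqrt{10}}{-5 + c}$)
$E{\left(q{\left(-10 \right)},206 \right)} - -41131 = \frac{0 + \sqrt{10}}{-5 + 206} - -41131 = \frac{\sqrt{10}}{201} + 41131 = 41131 + \frac{\sqrt{10}}{201}$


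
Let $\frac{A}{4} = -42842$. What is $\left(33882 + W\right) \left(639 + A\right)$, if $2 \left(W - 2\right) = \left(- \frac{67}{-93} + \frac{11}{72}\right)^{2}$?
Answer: $- \frac{57640167246188657}{9963648} \approx -5.785 \cdot 10^{9}$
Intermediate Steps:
$A = -171368$ ($A = 4 \left(-42842\right) = -171368$)
$W = \frac{23725897}{9963648}$ ($W = 2 + \frac{\left(- \frac{67}{-93} + \frac{11}{72}\right)^{2}}{2} = 2 + \frac{\left(\left(-67\right) \left(- \frac{1}{93}\right) + 11 \cdot \frac{1}{72}\right)^{2}}{2} = 2 + \frac{\left(\frac{67}{93} + \frac{11}{72}\right)^{2}}{2} = 2 + \frac{\left(\frac{1949}{2232}\right)^{2}}{2} = 2 + \frac{1}{2} \cdot \frac{3798601}{4981824} = 2 + \frac{3798601}{9963648} = \frac{23725897}{9963648} \approx 2.3812$)
$\left(33882 + W\right) \left(639 + A\right) = \left(33882 + \frac{23725897}{9963648}\right) \left(639 - 171368\right) = \frac{337612047433}{9963648} \left(-170729\right) = - \frac{57640167246188657}{9963648}$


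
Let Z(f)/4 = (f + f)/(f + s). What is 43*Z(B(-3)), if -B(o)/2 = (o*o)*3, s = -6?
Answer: 1548/5 ≈ 309.60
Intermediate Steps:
B(o) = -6*o² (B(o) = -2*o*o*3 = -2*o²*3 = -6*o²)
Z(f) = 8*f/(-6 + f) (Z(f) = 4*((f + f)/(f - 6)) = 4*((2*f)/(-6 + f)) = 4*(2*f/(-6 + f)) = 8*f/(-6 + f))
43*Z(B(-3)) = 43*(8*(-6*(-3)²)/(-6 - 6*(-3)²)) = 43*(8*(-6*9)/(-6 - 6*9)) = 43*(8*(-54)/(-6 - 54)) = 43*(8*(-54)/(-60)) = 43*(8*(-54)*(-1/60)) = 43*(36/5) = 1548/5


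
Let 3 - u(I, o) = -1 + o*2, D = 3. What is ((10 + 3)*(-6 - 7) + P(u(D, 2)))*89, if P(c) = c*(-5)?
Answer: -15041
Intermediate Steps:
u(I, o) = 4 - 2*o (u(I, o) = 3 - (-1 + o*2) = 3 - (-1 + 2*o) = 3 + (1 - 2*o) = 4 - 2*o)
P(c) = -5*c
((10 + 3)*(-6 - 7) + P(u(D, 2)))*89 = ((10 + 3)*(-6 - 7) - 5*(4 - 2*2))*89 = (13*(-13) - 5*(4 - 4))*89 = (-169 - 5*0)*89 = (-169 + 0)*89 = -169*89 = -15041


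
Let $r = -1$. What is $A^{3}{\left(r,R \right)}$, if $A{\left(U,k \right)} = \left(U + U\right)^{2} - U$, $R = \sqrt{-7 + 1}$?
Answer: $125$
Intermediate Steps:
$R = i \sqrt{6}$ ($R = \sqrt{-6} = i \sqrt{6} \approx 2.4495 i$)
$A{\left(U,k \right)} = - U + 4 U^{2}$ ($A{\left(U,k \right)} = \left(2 U\right)^{2} - U = 4 U^{2} - U = - U + 4 U^{2}$)
$A^{3}{\left(r,R \right)} = \left(- (-1 + 4 \left(-1\right))\right)^{3} = \left(- (-1 - 4)\right)^{3} = \left(\left(-1\right) \left(-5\right)\right)^{3} = 5^{3} = 125$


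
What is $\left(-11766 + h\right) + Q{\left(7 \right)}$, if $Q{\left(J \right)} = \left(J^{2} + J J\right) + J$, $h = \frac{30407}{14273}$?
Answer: $- \frac{166407046}{14273} \approx -11659.0$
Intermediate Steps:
$h = \frac{30407}{14273}$ ($h = 30407 \cdot \frac{1}{14273} = \frac{30407}{14273} \approx 2.1304$)
$Q{\left(J \right)} = J + 2 J^{2}$ ($Q{\left(J \right)} = \left(J^{2} + J^{2}\right) + J = 2 J^{2} + J = J + 2 J^{2}$)
$\left(-11766 + h\right) + Q{\left(7 \right)} = \left(-11766 + \frac{30407}{14273}\right) + 7 \left(1 + 2 \cdot 7\right) = - \frac{167905711}{14273} + 7 \left(1 + 14\right) = - \frac{167905711}{14273} + 7 \cdot 15 = - \frac{167905711}{14273} + 105 = - \frac{166407046}{14273}$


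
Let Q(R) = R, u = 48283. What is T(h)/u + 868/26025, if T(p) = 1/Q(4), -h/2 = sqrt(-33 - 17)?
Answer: 167664601/5026260300 ≈ 0.033358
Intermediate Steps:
h = -10*I*sqrt(2) (h = -2*sqrt(-33 - 17) = -10*I*sqrt(2) ≈ -14.142*I)
T(p) = 1/4
T(h)/u + 868/26025 = (1/4)/48283 + 868/26025 = (1/4)*(1/48283) + 868*(1/26025) = 1/193132 + 868/26025 = 167664601/5026260300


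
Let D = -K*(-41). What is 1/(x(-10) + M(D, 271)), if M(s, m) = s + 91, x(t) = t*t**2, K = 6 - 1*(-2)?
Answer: -1/581 ≈ -0.0017212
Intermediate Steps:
K = 8 (K = 6 + 2 = 8)
D = 328 (D = -1*8*(-41) = -8*(-41) = 328)
x(t) = t**3
M(s, m) = 91 + s
1/(x(-10) + M(D, 271)) = 1/((-10)**3 + (91 + 328)) = 1/(-1000 + 419) = 1/(-581) = -1/581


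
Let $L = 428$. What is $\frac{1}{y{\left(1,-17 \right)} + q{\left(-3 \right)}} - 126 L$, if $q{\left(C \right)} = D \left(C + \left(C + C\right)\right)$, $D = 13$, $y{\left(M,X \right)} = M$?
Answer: $- \frac{6255649}{116} \approx -53928.0$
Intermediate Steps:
$q{\left(C \right)} = 39 C$ ($q{\left(C \right)} = 13 \left(C + \left(C + C\right)\right) = 13 \left(C + 2 C\right) = 13 \cdot 3 C = 39 C$)
$\frac{1}{y{\left(1,-17 \right)} + q{\left(-3 \right)}} - 126 L = \frac{1}{1 + 39 \left(-3\right)} - 53928 = \frac{1}{1 - 117} - 53928 = \frac{1}{-116} - 53928 = - \frac{1}{116} - 53928 = - \frac{6255649}{116}$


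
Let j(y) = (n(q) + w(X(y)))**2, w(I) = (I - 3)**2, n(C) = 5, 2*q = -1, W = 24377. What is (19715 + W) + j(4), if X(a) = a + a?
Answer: 44992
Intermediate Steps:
X(a) = 2*a
q = -1/2 (q = (1/2)*(-1) = -1/2 ≈ -0.50000)
w(I) = (-3 + I)**2
j(y) = (5 + (-3 + 2*y)**2)**2
(19715 + W) + j(4) = (19715 + 24377) + (5 + (-3 + 2*4)**2)**2 = 44092 + (5 + (-3 + 8)**2)**2 = 44092 + (5 + 5**2)**2 = 44092 + (5 + 25)**2 = 44092 + 30**2 = 44092 + 900 = 44992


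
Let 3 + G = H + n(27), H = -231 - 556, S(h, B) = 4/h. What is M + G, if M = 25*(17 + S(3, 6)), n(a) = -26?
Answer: -1073/3 ≈ -357.67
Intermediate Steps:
H = -787
M = 1375/3 (M = 25*(17 + 4/3) = 25*(55/3) = 1375/3 ≈ 458.33)
G = -816 (G = -3 + (-787 - 26) = -3 - 813 = -816)
M + G = 1375/3 - 816 = -1073/3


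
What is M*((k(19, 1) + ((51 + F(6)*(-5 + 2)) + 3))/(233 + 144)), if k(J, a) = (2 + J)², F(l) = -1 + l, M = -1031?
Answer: -494880/377 ≈ -1312.7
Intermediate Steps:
M*((k(19, 1) + ((51 + F(6)*(-5 + 2)) + 3))/(233 + 144)) = -1031*((2 + 19)² + ((51 + (-1 + 6)*(-5 + 2)) + 3))/(233 + 144) = -1031*(21² + ((51 + 5*(-3)) + 3))/377 = -1031*(441 + ((51 - 15) + 3))/377 = -1031*(441 + (36 + 3))/377 = -1031*(441 + 39)/377 = -494880/377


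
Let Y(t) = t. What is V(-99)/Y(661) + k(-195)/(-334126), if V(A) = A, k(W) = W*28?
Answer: -1133439/8494511 ≈ -0.13343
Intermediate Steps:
k(W) = 28*W
V(-99)/Y(661) + k(-195)/(-334126) = -99/661 + (28*(-195))/(-334126) = -99*1/661 - 5460*(-1/334126) = -99/661 + 210/12851 = -1133439/8494511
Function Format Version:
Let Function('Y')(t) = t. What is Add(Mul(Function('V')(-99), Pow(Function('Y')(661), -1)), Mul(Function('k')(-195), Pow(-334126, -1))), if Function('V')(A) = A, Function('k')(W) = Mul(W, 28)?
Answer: Rational(-1133439, 8494511) ≈ -0.13343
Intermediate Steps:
Function('k')(W) = Mul(28, W)
Add(Mul(Function('V')(-99), Pow(Function('Y')(661), -1)), Mul(Function('k')(-195), Pow(-334126, -1))) = Add(Mul(-99, Pow(661, -1)), Mul(Mul(28, -195), Pow(-334126, -1))) = Add(Mul(-99, Rational(1, 661)), Mul(-5460, Rational(-1, 334126))) = Add(Rational(-99, 661), Rational(210, 12851)) = Rational(-1133439, 8494511)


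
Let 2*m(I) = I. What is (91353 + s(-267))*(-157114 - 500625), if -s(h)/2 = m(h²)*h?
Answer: -12579597768324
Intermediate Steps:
m(I) = I/2
s(h) = -h³ (s(h) = -2*h²/2*h = -h³)
(91353 + s(-267))*(-157114 - 500625) = (91353 - 1*(-267)³)*(-157114 - 500625) = (91353 - 1*(-19034163))*(-657739) = (91353 + 19034163)*(-657739) = 19125516*(-657739) = -12579597768324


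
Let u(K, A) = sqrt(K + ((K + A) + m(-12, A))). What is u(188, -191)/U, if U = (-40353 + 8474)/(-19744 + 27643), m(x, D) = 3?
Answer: -15798*sqrt(47)/31879 ≈ -3.3974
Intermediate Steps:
U = -31879/7899 ≈ -4.0358
u(K, A) = sqrt(3 + A + 2*K) (u(K, A) = sqrt(K + ((K + A) + 3)) = sqrt(K + ((A + K) + 3)) = sqrt(K + (3 + A + K)) = sqrt(3 + A + 2*K))
u(188, -191)/U = sqrt(3 - 191 + 2*188)/(-31879/7899) = sqrt(3 - 191 + 376)*(-7899/31879) = sqrt(188)*(-7899/31879) = (2*sqrt(47))*(-7899/31879) = -15798*sqrt(47)/31879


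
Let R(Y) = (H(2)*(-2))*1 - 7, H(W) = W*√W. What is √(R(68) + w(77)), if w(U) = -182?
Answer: √(-189 - 4*√2) ≈ 13.952*I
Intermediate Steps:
H(W) = W^(3/2)
R(Y) = -7 - 4*√2 (R(Y) = (2^(3/2)*(-2))*1 - 7 = ((2*√2)*(-2))*1 - 7 = -4*√2*1 - 7 = -4*√2 - 7 = -7 - 4*√2)
√(R(68) + w(77)) = √((-7 - 4*√2) - 182) = √(-189 - 4*√2)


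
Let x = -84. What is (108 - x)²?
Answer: 36864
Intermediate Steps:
(108 - x)² = (108 - 1*(-84))² = (108 + 84)² = 192² = 36864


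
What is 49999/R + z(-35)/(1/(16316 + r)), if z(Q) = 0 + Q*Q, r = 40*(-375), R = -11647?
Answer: 18776078701/11647 ≈ 1.6121e+6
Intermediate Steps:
r = -15000
z(Q) = Q² (z(Q) = 0 + Q² = Q²)
49999/R + z(-35)/(1/(16316 + r)) = 49999/(-11647) + (-35)²/(1/(16316 - 15000)) = 49999*(-1/11647) + 1225/(1/1316) = -49999/11647 + 1225/(1/1316) = -49999/11647 + 1225*1316 = -49999/11647 + 1612100 = 18776078701/11647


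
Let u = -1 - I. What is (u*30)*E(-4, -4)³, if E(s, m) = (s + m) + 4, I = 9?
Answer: 19200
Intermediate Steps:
E(s, m) = 4 + m + s (E(s, m) = (m + s) + 4 = 4 + m + s)
u = -10 (u = -1 - 1*9 = -1 - 9 = -10)
(u*30)*E(-4, -4)³ = (-10*30)*(4 - 4 - 4)³ = -300*(-4)³ = -300*(-64) = 19200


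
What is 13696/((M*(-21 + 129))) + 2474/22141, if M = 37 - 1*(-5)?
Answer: 5615450/1793421 ≈ 3.1311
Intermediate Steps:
M = 42 (M = 37 + 5 = 42)
13696/((M*(-21 + 129))) + 2474/22141 = 13696/((42*(-21 + 129))) + 2474/22141 = 13696/((42*108)) + 2474*(1/22141) = 13696/4536 + 2474/22141 = 13696*(1/4536) + 2474/22141 = 1712/567 + 2474/22141 = 5615450/1793421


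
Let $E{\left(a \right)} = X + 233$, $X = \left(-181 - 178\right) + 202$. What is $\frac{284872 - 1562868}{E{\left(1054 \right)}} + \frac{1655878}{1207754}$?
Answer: $- \frac{10153808778}{603877} \approx -16814.0$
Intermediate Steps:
$X = -157$ ($X = -359 + 202 = -157$)
$E{\left(a \right)} = 76$ ($E{\left(a \right)} = -157 + 233 = 76$)
$\frac{284872 - 1562868}{E{\left(1054 \right)}} + \frac{1655878}{1207754} = \frac{284872 - 1562868}{76} + \frac{1655878}{1207754} = \left(-1277996\right) \frac{1}{76} + 1655878 \cdot \frac{1}{1207754} = - \frac{319499}{19} + \frac{827939}{603877} = - \frac{10153808778}{603877}$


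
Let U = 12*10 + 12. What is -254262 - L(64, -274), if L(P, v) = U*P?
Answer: -262710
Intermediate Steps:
U = 132 (U = 120 + 12 = 132)
L(P, v) = 132*P
-254262 - L(64, -274) = -254262 - 132*64 = -254262 - 1*8448 = -254262 - 8448 = -262710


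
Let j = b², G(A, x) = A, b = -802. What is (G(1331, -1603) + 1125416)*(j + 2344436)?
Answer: 3366314407080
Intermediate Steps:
j = 643204 (j = (-802)² = 643204)
(G(1331, -1603) + 1125416)*(j + 2344436) = (1331 + 1125416)*(643204 + 2344436) = 1126747*2987640 = 3366314407080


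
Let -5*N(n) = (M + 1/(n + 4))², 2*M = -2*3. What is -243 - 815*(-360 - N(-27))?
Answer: 154281353/529 ≈ 2.9165e+5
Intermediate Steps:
M = -3 (M = (-2*3)/2 = (½)*(-6) = -3)
N(n) = -(-3 + 1/(4 + n))²/5 (N(n) = -(-3 + 1/(n + 4))²/5 = -(-3 + 1/(4 + n))²/5)
-243 - 815*(-360 - N(-27)) = -243 - 815*(-360 - (-1)*(11 + 3*(-27))²/(5*(4 - 27)²)) = -243 - 815*(-360 - (-1)*(11 - 81)²/(5*(-23)²)) = -243 - 815*(-360 - (-1)*(-70)²/(5*529)) = -243 - 815*(-360 - (-1)*4900/(5*529)) = -243 - 815*(-360 - 1*(-980/529)) = -243 - 815*(-360 + 980/529) = -243 - 815*(-189460/529) = -243 + 154409900/529 = 154281353/529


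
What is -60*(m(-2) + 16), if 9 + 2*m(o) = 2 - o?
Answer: -810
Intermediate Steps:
m(o) = -7/2 - o/2 (m(o) = -9/2 + (2 - o)/2 = -9/2 + (1 - o/2) = -7/2 - o/2)
-60*(m(-2) + 16) = -60*((-7/2 - ½*(-2)) + 16) = -60*((-7/2 + 1) + 16) = -60*(-5/2 + 16) = -60*27/2 = -810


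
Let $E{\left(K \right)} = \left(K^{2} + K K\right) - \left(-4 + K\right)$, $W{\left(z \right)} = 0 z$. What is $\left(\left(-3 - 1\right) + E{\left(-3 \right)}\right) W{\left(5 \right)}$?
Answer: $0$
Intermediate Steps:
$W{\left(z \right)} = 0$
$E{\left(K \right)} = 4 - K + 2 K^{2}$ ($E{\left(K \right)} = \left(K^{2} + K^{2}\right) - \left(-4 + K\right) = 2 K^{2} - \left(-4 + K\right) = 4 - K + 2 K^{2}$)
$\left(\left(-3 - 1\right) + E{\left(-3 \right)}\right) W{\left(5 \right)} = \left(\left(-3 - 1\right) + \left(4 - -3 + 2 \left(-3\right)^{2}\right)\right) 0 = \left(\left(-3 - 1\right) + \left(4 + 3 + 2 \cdot 9\right)\right) 0 = \left(-4 + \left(4 + 3 + 18\right)\right) 0 = \left(-4 + 25\right) 0 = 21 \cdot 0 = 0$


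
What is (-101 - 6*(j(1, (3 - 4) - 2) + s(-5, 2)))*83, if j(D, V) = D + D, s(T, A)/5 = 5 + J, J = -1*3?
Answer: -14359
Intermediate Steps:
J = -3
s(T, A) = 10 (s(T, A) = 5*(5 - 3) = 5*2 = 10)
j(D, V) = 2*D
(-101 - 6*(j(1, (3 - 4) - 2) + s(-5, 2)))*83 = (-101 - 6*(2*1 + 10))*83 = (-101 - 6*(2 + 10))*83 = (-101 - 6*12)*83 = (-101 - 72)*83 = -173*83 = -14359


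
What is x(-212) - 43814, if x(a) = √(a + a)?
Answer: -43814 + 2*I*√106 ≈ -43814.0 + 20.591*I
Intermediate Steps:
x(a) = √2*√a (x(a) = √(2*a) = √2*√a)
x(-212) - 43814 = √2*√(-212) - 43814 = √2*(2*I*√53) - 43814 = 2*I*√106 - 43814 = -43814 + 2*I*√106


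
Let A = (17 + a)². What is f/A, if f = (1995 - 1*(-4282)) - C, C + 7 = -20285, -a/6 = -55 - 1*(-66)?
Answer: 26569/2401 ≈ 11.066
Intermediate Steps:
a = -66 (a = -6*(-55 - 1*(-66)) = -6*(-55 + 66) = -6*11 = -66)
C = -20292 (C = -7 - 20285 = -20292)
f = 26569 (f = (1995 - 1*(-4282)) - 1*(-20292) = (1995 + 4282) + 20292 = 6277 + 20292 = 26569)
A = 2401 (A = (17 - 66)² = (-49)² = 2401)
f/A = 26569/2401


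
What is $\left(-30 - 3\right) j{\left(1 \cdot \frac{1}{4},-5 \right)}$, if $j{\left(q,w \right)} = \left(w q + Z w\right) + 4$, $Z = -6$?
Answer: $- \frac{4323}{4} \approx -1080.8$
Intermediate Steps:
$j{\left(q,w \right)} = 4 - 6 w + q w$ ($j{\left(q,w \right)} = \left(w q - 6 w\right) + 4 = \left(q w - 6 w\right) + 4 = \left(- 6 w + q w\right) + 4 = 4 - 6 w + q w$)
$\left(-30 - 3\right) j{\left(1 \cdot \frac{1}{4},-5 \right)} = \left(-30 - 3\right) \left(4 - -30 + 1 \cdot \frac{1}{4} \left(-5\right)\right) = - 33 \left(4 + 30 + 1 \cdot \frac{1}{4} \left(-5\right)\right) = - 33 \left(4 + 30 + \frac{1}{4} \left(-5\right)\right) = - 33 \left(4 + 30 - \frac{5}{4}\right) = \left(-33\right) \frac{131}{4} = - \frac{4323}{4}$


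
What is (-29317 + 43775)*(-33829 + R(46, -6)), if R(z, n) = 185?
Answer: -486424952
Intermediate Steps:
(-29317 + 43775)*(-33829 + R(46, -6)) = (-29317 + 43775)*(-33829 + 185) = 14458*(-33644) = -486424952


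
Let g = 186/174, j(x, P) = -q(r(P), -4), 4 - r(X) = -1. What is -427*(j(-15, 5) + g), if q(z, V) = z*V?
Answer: -260897/29 ≈ -8996.5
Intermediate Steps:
r(X) = 5 (r(X) = 4 - 1*(-1) = 4 + 1 = 5)
q(z, V) = V*z
j(x, P) = 20 (j(x, P) = -(-4)*5 = -1*(-20) = 20)
g = 31/29 (g = 186*(1/174) = 31/29 ≈ 1.0690)
-427*(j(-15, 5) + g) = -427*(20 + 31/29) = -427*611/29 = -260897/29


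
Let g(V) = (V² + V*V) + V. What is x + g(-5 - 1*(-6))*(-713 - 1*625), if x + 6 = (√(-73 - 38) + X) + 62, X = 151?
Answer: -3807 + I*√111 ≈ -3807.0 + 10.536*I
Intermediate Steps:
x = 207 + I*√111 (x = -6 + ((√(-73 - 38) + 151) + 62) = -6 + ((√(-111) + 151) + 62) = -6 + ((I*√111 + 151) + 62) = -6 + ((151 + I*√111) + 62) = -6 + (213 + I*√111) = 207 + I*√111 ≈ 207.0 + 10.536*I)
g(V) = V + 2*V² (g(V) = (V² + V²) + V = 2*V² + V = V + 2*V²)
x + g(-5 - 1*(-6))*(-713 - 1*625) = (207 + I*√111) + ((-5 - 1*(-6))*(1 + 2*(-5 - 1*(-6))))*(-713 - 1*625) = (207 + I*√111) + ((-5 + 6)*(1 + 2*(-5 + 6)))*(-713 - 625) = (207 + I*√111) + (1*(1 + 2*1))*(-1338) = (207 + I*√111) + (1*(1 + 2))*(-1338) = (207 + I*√111) + (1*3)*(-1338) = (207 + I*√111) + 3*(-1338) = (207 + I*√111) - 4014 = -3807 + I*√111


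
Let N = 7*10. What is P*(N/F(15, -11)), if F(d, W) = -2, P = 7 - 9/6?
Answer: -385/2 ≈ -192.50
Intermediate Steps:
N = 70
P = 11/2 (P = 7 - 9/6 = 7 - 1*3/2 = 7 - 3/2 = 11/2 ≈ 5.5000)
P*(N/F(15, -11)) = 11*(70/(-2))/2 = 11*(70*(-1/2))/2 = (11/2)*(-35) = -385/2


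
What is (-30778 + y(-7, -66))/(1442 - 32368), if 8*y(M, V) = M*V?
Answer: 122881/123704 ≈ 0.99335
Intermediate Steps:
y(M, V) = M*V/8 (y(M, V) = (M*V)/8 = M*V/8)
(-30778 + y(-7, -66))/(1442 - 32368) = (-30778 + (⅛)*(-7)*(-66))/(1442 - 32368) = (-30778 + 231/4)/(-30926) = -122881/4*(-1/30926) = 122881/123704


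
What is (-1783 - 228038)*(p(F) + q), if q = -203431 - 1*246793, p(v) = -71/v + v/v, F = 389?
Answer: 40250118649578/389 ≈ 1.0347e+11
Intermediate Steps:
p(v) = 1 - 71/v (p(v) = -71/v + 1 = 1 - 71/v)
q = -450224 (q = -203431 - 246793 = -450224)
(-1783 - 228038)*(p(F) + q) = (-1783 - 228038)*((-71 + 389)/389 - 450224) = -229821*((1/389)*318 - 450224) = -229821*(318/389 - 450224) = -229821*(-175136818/389) = 40250118649578/389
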